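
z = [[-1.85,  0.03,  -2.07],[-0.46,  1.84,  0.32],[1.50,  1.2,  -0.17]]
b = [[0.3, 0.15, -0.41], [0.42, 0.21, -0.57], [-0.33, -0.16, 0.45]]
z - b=[[-2.15, -0.12, -1.66], [-0.88, 1.63, 0.89], [1.83, 1.36, -0.62]]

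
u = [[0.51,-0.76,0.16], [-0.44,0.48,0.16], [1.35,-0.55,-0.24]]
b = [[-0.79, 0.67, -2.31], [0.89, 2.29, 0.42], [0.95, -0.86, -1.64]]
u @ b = [[-0.93,-1.54,-1.76],[0.93,0.67,0.96],[-1.78,-0.15,-2.96]]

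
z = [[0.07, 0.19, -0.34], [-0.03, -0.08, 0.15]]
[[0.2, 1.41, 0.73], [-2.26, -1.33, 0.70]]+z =[[0.27, 1.6, 0.39],[-2.29, -1.41, 0.85]]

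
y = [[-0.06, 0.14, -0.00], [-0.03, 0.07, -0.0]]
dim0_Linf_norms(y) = [0.06, 0.14, 0.0]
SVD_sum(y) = [[-0.06, 0.14, 0.0], [-0.03, 0.07, 0.00]] + [[0.00, 0.0, 0.0], [-0.0, -0.00, 0.0]]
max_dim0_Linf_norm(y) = 0.14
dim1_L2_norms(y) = [0.15, 0.08]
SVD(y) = [[-0.89, -0.45], [-0.45, 0.89]] @ diag([0.17029386365926402, 5.641393497969716e-18]) @ [[0.39, -0.92, 0.00], [-0.92, -0.39, 0.0]]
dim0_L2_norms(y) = [0.07, 0.16, 0.0]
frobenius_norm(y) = 0.17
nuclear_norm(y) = 0.17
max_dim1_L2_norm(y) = 0.15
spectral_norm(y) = 0.17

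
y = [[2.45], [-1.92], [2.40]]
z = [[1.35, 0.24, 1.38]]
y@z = [[3.31, 0.59, 3.38], [-2.59, -0.46, -2.65], [3.24, 0.58, 3.31]]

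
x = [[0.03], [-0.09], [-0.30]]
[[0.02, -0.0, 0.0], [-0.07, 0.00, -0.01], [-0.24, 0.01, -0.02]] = x @ [[0.8, -0.04, 0.07]]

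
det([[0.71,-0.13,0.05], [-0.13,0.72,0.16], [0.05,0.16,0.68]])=0.314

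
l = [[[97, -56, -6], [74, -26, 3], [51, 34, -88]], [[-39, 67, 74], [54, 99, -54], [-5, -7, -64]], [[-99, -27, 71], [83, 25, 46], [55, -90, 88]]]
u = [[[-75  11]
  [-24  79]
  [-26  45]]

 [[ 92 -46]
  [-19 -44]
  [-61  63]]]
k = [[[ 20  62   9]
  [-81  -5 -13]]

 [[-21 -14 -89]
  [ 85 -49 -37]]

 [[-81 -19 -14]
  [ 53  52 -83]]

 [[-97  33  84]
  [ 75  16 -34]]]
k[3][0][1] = 33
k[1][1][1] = -49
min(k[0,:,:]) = -81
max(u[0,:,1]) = 79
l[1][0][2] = 74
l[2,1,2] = 46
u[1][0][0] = 92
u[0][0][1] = 11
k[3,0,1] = 33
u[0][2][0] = -26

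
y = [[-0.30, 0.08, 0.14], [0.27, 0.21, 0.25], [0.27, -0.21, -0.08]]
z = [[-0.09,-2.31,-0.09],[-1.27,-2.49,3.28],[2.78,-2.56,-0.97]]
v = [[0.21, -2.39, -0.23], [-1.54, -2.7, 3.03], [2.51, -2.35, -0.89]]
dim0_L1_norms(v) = [4.26, 7.44, 4.15]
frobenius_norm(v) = 6.10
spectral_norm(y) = 0.49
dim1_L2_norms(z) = [2.31, 4.31, 3.9]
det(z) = -20.11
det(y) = -0.02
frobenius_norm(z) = 6.26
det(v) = -15.29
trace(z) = -3.55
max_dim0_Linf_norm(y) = 0.3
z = v + y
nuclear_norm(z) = 9.77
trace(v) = -3.38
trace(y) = -0.17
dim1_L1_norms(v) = [2.83, 7.27, 5.75]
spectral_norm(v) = 4.62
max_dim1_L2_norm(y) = 0.42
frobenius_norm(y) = 0.65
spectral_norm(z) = 4.61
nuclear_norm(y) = 1.00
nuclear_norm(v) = 9.37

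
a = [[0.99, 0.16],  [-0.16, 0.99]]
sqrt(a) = [[1.0, 0.08], [-0.08, 1.00]]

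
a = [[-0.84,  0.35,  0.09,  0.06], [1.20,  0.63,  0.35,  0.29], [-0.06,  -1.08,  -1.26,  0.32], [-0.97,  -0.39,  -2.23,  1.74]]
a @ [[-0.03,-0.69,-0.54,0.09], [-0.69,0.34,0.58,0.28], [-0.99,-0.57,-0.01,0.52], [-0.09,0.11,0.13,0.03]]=[[-0.31, 0.65, 0.66, 0.07], [-0.84, -0.78, -0.25, 0.48], [1.97, 0.43, -0.54, -0.95], [2.35, 2.00, 0.55, -1.3]]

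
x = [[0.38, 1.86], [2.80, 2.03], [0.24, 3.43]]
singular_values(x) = [4.78, 2.13]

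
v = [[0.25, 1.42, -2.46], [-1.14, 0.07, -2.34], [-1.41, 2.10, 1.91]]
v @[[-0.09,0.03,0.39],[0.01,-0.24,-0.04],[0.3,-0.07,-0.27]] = [[-0.75,-0.16,0.70], [-0.60,0.11,0.18], [0.72,-0.68,-1.15]]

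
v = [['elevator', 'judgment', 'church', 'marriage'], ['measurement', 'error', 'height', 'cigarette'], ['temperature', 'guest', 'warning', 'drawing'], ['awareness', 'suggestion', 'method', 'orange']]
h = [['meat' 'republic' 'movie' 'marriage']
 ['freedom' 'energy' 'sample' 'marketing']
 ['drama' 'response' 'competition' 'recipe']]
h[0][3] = 'marriage'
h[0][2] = 'movie'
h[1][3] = 'marketing'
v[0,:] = ['elevator', 'judgment', 'church', 'marriage']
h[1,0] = 'freedom'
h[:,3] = ['marriage', 'marketing', 'recipe']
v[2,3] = 'drawing'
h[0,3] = 'marriage'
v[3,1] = 'suggestion'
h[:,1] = ['republic', 'energy', 'response']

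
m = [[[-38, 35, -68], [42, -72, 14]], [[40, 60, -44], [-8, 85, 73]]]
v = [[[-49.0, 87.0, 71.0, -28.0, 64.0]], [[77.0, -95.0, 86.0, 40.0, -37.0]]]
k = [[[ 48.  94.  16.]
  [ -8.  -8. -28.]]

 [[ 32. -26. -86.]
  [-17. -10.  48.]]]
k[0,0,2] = 16.0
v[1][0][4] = -37.0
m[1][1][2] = 73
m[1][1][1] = 85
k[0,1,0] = -8.0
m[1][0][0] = 40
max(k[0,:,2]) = 16.0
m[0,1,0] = 42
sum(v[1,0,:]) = 71.0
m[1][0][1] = 60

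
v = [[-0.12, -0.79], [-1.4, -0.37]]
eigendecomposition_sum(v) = [[0.46, -0.3], [-0.54, 0.36]] + [[-0.58, -0.49],[-0.86, -0.73]]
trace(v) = -0.49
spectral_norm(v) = 1.49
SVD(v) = [[-0.28, -0.96], [-0.96, 0.28]] @ diag([1.4933276624335194, 0.710895556752777]) @ [[0.92, 0.38], [-0.38, 0.92]]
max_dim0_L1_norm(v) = 1.52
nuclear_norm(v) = 2.20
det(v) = -1.06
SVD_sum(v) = [[-0.38, -0.16], [-1.32, -0.55]] + [[0.26, -0.63],[-0.08, 0.18]]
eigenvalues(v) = [0.81, -1.3]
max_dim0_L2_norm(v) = 1.41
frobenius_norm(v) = 1.65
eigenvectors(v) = [[0.65, 0.56], [-0.76, 0.83]]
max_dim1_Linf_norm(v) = 1.4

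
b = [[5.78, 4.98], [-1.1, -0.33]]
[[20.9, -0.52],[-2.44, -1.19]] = b@ [[1.47, 1.71], [2.49, -2.09]]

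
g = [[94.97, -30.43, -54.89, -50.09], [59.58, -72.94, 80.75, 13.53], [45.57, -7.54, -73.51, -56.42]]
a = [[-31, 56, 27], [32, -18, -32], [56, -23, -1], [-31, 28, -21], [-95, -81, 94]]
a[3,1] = 28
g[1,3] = 13.53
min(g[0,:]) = -54.89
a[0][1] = 56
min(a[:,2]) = -32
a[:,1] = [56, -18, -23, 28, -81]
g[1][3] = 13.53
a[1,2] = -32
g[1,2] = 80.75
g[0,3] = -50.09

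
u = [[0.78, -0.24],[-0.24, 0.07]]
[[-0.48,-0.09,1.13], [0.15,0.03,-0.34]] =u@[[-0.40, -0.00, 1.3], [0.71, 0.36, -0.47]]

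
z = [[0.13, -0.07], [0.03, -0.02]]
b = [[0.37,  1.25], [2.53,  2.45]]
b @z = [[0.09, -0.05],[0.4, -0.23]]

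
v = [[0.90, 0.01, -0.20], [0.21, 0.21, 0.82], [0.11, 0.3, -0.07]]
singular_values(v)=[0.94, 0.87, 0.3]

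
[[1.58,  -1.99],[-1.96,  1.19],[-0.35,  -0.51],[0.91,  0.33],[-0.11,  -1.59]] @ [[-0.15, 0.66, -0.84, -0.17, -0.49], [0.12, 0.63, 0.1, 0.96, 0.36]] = [[-0.48,-0.21,-1.53,-2.18,-1.49], [0.44,-0.54,1.77,1.48,1.39], [-0.01,-0.55,0.24,-0.43,-0.01], [-0.10,0.81,-0.73,0.16,-0.33], [-0.17,-1.07,-0.07,-1.51,-0.52]]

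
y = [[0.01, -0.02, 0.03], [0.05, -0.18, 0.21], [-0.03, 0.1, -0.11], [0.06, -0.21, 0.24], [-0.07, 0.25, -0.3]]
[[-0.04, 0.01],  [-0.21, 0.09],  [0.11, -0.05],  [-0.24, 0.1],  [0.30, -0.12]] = y@[[-1.79,-0.85], [-0.89,-0.51], [-1.33,0.19]]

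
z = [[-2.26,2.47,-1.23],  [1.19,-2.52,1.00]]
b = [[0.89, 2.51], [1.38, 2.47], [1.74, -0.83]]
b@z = [[0.98, -4.13, 1.42], [-0.18, -2.82, 0.77], [-4.92, 6.39, -2.97]]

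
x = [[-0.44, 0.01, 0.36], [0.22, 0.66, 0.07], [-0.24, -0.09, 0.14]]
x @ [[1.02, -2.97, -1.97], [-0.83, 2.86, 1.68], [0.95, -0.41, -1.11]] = [[-0.12, 1.19, 0.48],[-0.26, 1.21, 0.6],[-0.04, 0.4, 0.17]]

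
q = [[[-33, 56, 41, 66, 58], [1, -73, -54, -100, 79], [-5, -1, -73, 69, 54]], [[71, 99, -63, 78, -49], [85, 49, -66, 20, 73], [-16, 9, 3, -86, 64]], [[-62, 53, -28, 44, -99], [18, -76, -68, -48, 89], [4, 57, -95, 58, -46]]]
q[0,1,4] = 79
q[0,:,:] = [[-33, 56, 41, 66, 58], [1, -73, -54, -100, 79], [-5, -1, -73, 69, 54]]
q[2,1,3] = -48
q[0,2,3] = 69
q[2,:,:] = [[-62, 53, -28, 44, -99], [18, -76, -68, -48, 89], [4, 57, -95, 58, -46]]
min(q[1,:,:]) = -86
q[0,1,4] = 79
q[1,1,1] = 49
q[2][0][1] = 53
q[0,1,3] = -100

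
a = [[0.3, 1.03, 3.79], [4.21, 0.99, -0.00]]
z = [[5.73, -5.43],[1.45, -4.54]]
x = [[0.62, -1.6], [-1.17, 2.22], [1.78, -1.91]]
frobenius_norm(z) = 9.22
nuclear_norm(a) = 8.25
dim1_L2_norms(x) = [1.72, 2.51, 2.61]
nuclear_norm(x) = 4.58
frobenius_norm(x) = 4.01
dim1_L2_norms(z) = [7.89, 4.77]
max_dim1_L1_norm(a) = 5.2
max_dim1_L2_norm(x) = 2.61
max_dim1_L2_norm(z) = 7.89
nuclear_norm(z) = 11.01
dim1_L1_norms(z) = [11.16, 5.99]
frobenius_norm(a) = 5.85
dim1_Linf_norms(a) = [3.79, 4.21]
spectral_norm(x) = 3.96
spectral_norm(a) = 4.46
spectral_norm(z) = 9.00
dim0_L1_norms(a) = [4.51, 2.02, 3.79]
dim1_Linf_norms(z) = [5.73, 4.54]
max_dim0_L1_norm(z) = 9.97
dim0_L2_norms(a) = [4.22, 1.43, 3.79]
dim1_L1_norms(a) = [5.12, 5.2]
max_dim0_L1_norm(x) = 5.73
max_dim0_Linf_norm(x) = 2.22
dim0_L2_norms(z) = [5.91, 7.08]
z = a @ x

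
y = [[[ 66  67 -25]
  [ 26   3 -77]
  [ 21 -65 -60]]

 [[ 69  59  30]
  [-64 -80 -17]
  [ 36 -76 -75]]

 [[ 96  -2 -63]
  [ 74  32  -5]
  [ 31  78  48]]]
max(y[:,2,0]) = 36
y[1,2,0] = 36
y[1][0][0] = 69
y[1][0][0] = 69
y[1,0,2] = 30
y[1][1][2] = -17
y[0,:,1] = [67, 3, -65]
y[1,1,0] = -64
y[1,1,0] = -64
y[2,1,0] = 74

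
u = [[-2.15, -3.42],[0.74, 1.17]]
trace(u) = -0.98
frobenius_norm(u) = 4.27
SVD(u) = [[-0.95, 0.32], [0.32, 0.95]] @ diag([4.270291226938972, 0.0035828938090875038]) @ [[0.53, 0.85], [0.85, -0.53]]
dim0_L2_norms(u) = [2.27, 3.61]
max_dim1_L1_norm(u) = 5.57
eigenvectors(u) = [[-0.94,  0.85],[0.33,  -0.53]]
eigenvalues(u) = [-0.96, -0.02]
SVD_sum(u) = [[-2.15, -3.42], [0.74, 1.17]] + [[0.00,-0.0], [0.00,-0.00]]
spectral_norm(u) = 4.27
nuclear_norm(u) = 4.27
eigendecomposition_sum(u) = [[-2.17, -3.48], [0.75, 1.21]] + [[0.02,0.06],  [-0.01,-0.04]]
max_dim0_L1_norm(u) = 4.59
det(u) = 0.02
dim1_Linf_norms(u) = [3.42, 1.17]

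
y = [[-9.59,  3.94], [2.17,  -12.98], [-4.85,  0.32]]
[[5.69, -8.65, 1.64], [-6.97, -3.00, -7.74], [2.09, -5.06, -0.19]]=y @ [[-0.40, 1.07, 0.08], [0.47, 0.41, 0.61]]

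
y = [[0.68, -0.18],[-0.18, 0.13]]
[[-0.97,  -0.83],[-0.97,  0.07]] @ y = [[-0.51,0.07], [-0.67,0.18]]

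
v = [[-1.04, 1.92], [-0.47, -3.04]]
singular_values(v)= [3.6, 1.13]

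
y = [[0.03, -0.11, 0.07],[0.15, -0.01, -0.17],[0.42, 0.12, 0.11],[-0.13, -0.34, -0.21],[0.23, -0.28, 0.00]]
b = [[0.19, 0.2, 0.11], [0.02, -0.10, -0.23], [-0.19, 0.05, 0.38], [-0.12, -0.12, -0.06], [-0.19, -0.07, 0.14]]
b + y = [[0.22,0.09,0.18],[0.17,-0.11,-0.4],[0.23,0.17,0.49],[-0.25,-0.46,-0.27],[0.04,-0.35,0.14]]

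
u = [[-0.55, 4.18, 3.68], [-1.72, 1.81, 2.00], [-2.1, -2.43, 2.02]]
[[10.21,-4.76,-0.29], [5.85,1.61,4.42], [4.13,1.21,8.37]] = u@[[-0.36, -3.07, -3.01], [0.45, 0.36, -0.66], [2.21, -2.16, 0.22]]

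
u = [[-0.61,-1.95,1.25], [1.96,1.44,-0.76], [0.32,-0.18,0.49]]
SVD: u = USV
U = [[-0.68, -0.64, -0.36], [0.73, -0.62, -0.28], [-0.05, -0.46, 0.89]]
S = [3.33, 1.2, 0.25]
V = [[0.55, 0.72, -0.43], [-0.82, 0.35, -0.45], [-0.17, 0.6, 0.78]]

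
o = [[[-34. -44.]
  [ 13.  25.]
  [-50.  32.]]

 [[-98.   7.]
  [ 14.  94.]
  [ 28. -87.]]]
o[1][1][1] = 94.0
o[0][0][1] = -44.0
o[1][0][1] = 7.0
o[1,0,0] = -98.0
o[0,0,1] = -44.0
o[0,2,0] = -50.0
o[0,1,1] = 25.0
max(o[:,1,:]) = 94.0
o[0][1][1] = 25.0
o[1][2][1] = -87.0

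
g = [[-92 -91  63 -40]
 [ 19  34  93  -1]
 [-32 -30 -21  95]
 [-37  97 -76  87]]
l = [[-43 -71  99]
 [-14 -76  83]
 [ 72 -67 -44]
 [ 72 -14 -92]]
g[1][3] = -1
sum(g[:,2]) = 59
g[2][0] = -32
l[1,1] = -76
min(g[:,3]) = -40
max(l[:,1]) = -14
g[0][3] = -40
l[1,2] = 83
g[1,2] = 93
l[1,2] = 83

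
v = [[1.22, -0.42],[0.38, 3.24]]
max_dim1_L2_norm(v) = 3.26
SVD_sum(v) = [[-0.03, -0.32],  [0.26, 3.25]] + [[1.25, -0.10], [0.12, -0.01]]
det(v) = 4.11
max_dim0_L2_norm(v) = 3.27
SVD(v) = [[-0.10, 1.0], [1.0, 0.1]] @ diag([3.275788431164734, 1.2553924303767696]) @ [[0.08, 1.00], [1.00, -0.08]]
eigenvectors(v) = [[-0.98, 0.21], [0.19, -0.98]]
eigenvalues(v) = [1.3, 3.16]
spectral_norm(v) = 3.28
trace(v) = 4.46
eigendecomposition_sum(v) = [[1.36,0.29],[-0.27,-0.06]] + [[-0.14,-0.71], [0.65,3.3]]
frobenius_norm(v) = 3.51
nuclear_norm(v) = 4.53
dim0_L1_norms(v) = [1.6, 3.66]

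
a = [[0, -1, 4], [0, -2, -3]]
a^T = [[0, 0], [-1, -2], [4, -3]]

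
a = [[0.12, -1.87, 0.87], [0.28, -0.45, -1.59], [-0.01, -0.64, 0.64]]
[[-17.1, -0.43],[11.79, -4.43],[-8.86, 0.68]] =a @ [[-6.3, -2.25], [4.22, 1.06], [-9.72, 2.09]]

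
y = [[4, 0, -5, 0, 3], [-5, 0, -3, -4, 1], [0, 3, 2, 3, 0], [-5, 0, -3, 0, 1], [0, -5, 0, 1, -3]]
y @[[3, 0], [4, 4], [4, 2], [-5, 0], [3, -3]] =[[1, -19], [-4, -9], [5, 16], [-24, -9], [-34, -11]]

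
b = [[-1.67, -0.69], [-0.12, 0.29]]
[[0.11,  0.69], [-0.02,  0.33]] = b@[[-0.03, -0.75], [-0.08, 0.82]]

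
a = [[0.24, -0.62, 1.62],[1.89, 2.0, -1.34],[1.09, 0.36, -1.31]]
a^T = [[0.24,1.89,1.09], [-0.62,2.00,0.36], [1.62,-1.34,-1.31]]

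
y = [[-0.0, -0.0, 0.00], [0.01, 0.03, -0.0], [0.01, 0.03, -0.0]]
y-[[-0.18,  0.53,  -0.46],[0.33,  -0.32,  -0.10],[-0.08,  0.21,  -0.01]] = [[0.18, -0.53, 0.46],[-0.32, 0.35, 0.1],[0.09, -0.18, 0.01]]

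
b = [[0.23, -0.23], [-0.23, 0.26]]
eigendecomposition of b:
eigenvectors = [[-0.73, 0.68], [-0.68, -0.73]]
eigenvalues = [0.01, 0.48]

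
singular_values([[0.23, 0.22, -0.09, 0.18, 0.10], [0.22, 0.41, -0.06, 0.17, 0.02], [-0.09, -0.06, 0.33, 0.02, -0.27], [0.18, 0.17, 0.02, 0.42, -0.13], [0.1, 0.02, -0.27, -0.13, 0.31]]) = [0.76, 0.65, 0.22, 0.08, 0.0]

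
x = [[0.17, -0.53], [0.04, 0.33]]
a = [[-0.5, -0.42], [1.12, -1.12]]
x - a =[[0.67, -0.11], [-1.08, 1.45]]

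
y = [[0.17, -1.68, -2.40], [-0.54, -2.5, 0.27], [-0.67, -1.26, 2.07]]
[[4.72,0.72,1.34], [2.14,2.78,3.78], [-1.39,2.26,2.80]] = y@[[1.23, -0.65, -1.09], [-1.23, -0.94, -1.25], [-1.02, 0.31, 0.24]]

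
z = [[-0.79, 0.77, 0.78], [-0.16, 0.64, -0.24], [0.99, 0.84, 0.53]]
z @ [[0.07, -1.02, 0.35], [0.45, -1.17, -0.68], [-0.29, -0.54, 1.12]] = [[0.07, -0.52, 0.07], [0.35, -0.46, -0.76], [0.29, -2.28, 0.37]]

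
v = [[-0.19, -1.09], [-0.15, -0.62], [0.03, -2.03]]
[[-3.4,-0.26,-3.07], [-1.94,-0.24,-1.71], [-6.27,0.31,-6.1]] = v@[[0.18, 2.07, -0.99], [3.09, -0.12, 2.99]]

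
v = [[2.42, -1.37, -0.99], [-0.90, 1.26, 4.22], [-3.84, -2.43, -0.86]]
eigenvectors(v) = [[(-0.73+0j), (0.02+0.21j), (0.02-0.21j)], [(0.64+0j), 0.73+0.00j, (0.73-0j)], [(0.26+0j), (-0.31+0.57j), -0.31-0.57j]]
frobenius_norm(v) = 7.09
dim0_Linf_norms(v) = [3.84, 2.43, 4.22]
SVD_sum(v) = [[0.07, -0.80, -1.43],[-0.19, 2.12, 3.78],[0.08, -0.86, -1.54]] + [[1.96,0.56,-0.22], [-0.92,-0.26,0.10], [-4.06,-1.16,0.45]] + [[0.39, -1.13, 0.65],[0.21, -0.59, 0.34],[0.14, -0.41, 0.24]]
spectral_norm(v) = 4.96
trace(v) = 2.82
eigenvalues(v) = [(3.97+0j), (-0.58+3.06j), (-0.58-3.06j)]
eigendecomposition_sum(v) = [[(3.09-0j), -0.56+0.00j, -1.12+0.00j], [-2.72+0.00j, 0.49+0.00j, (0.98-0j)], [-1.09+0.00j, (0.2+0j), (0.39-0j)]] + [[(-0.33+0.29j), (-0.41+0.15j), 0.06+0.46j], [(0.91+1.25j), 0.38+1.46j, 1.62-0.09j], [-1.38+0.17j, (-1.31-0.33j), -0.63+1.31j]] + [[(-0.33-0.29j), -0.41-0.15j, (0.06-0.46j)], [(0.91-1.25j), 0.38-1.46j, 1.62+0.09j], [-1.38-0.17j, -1.31+0.33j, -0.63-1.31j]]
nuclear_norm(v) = 11.38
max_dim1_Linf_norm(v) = 4.22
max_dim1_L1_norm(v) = 7.13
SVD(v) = [[0.33, -0.43, -0.84], [-0.87, 0.20, -0.44], [0.36, 0.88, -0.31]] @ diag([4.957882784775977, 4.808413671353211, 1.6149477569152222]) @ [[0.04, -0.49, -0.87], [-0.96, -0.27, 0.11], [-0.29, 0.83, -0.48]]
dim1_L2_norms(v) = [2.95, 4.5, 4.62]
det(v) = 38.50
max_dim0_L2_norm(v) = 4.63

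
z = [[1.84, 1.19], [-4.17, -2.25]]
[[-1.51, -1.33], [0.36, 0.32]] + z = [[0.33, -0.14], [-3.81, -1.93]]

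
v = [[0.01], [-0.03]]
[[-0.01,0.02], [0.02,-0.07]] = v@ [[-0.6, 2.27]]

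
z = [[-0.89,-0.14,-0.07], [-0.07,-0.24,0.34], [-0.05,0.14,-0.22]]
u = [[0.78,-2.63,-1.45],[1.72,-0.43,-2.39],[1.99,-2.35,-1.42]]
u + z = [[-0.11,-2.77,-1.52], [1.65,-0.67,-2.05], [1.94,-2.21,-1.64]]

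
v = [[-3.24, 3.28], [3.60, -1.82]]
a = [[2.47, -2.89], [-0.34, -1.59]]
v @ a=[[-9.12, 4.15], [9.51, -7.51]]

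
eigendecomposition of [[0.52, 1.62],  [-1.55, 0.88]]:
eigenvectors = [[(0.71+0j),  0.71-0.00j], [0.08+0.69j,  (0.08-0.69j)]]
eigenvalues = [(0.7+1.57j), (0.7-1.57j)]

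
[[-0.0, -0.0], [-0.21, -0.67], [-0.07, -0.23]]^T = [[-0.0, -0.21, -0.07], [-0.00, -0.67, -0.23]]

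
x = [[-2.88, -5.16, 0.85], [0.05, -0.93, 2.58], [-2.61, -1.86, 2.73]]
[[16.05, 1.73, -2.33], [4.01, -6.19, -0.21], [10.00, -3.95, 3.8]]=x @ [[-1.45, -0.90, -2.07], [-2.17, -0.24, 1.70], [0.8, -2.47, 0.57]]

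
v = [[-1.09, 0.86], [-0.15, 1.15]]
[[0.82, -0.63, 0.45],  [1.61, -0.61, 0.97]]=v @ [[0.39, 0.18, 0.28],[1.45, -0.51, 0.88]]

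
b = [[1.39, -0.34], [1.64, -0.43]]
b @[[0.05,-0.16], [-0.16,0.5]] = [[0.12, -0.39], [0.15, -0.48]]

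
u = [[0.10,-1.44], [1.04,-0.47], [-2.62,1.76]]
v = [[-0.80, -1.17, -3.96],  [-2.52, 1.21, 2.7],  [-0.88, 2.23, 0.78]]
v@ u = [[9.08,-5.27], [-6.07,7.81], [0.19,1.59]]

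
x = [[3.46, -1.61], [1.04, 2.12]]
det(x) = 9.010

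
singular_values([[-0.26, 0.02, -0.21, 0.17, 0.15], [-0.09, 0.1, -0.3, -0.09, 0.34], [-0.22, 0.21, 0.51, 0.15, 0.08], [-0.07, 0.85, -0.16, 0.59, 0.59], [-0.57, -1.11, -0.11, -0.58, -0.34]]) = [1.81, 0.75, 0.6, 0.24, 0.0]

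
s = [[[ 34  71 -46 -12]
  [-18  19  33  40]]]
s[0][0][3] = -12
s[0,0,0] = 34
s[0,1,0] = -18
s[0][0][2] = -46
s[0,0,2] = -46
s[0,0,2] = -46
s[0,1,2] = 33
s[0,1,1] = 19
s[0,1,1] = 19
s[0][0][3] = -12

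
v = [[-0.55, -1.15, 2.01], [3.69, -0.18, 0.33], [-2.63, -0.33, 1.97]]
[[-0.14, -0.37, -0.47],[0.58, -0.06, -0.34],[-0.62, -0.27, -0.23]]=v@[[0.16, 0.00, -0.07], [-0.18, 0.11, 0.11], [-0.13, -0.12, -0.19]]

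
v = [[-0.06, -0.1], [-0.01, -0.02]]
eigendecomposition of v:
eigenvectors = [[-0.99, 0.87], [-0.17, -0.5]]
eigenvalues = [-0.08, -0.0]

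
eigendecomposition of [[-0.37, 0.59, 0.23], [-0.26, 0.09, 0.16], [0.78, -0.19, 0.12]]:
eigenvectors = [[(-0.47+0.22j), -0.47-0.22j, 0.38+0.00j], [-0.45-0.21j, (-0.45+0.21j), 0.15+0.00j], [0.69+0.00j, (0.69-0j), 0.91+0.00j]]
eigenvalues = [(-0.29+0.3j), (-0.29-0.3j), (0.41+0j)]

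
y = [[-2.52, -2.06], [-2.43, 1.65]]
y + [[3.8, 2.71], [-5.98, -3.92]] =[[1.28,0.65], [-8.41,-2.27]]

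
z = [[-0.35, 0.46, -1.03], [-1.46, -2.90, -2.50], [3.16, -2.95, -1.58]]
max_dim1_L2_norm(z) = 4.6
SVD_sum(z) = [[0.03, -0.06, -0.04], [0.98, -2.48, -1.69], [1.29, -3.26, -2.22]] + [[-0.59,-0.08,-0.23], [-2.41,-0.32,-0.93], [1.85,0.24,0.72]] + [[0.21, 0.60, -0.76], [-0.04, -0.10, 0.12], [0.02, 0.06, -0.08]]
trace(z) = -4.83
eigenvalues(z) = [(0.08+1.88j), (0.08-1.88j), (-4.99+0j)]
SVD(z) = [[0.02, -0.19, 0.98], [0.61, -0.78, -0.16], [0.80, 0.60, 0.10]] @ diag([5.213972324467978, 3.341555113469881, 1.0097534468004077]) @ [[0.31, -0.79, -0.53], [0.93, 0.12, 0.36], [0.22, 0.61, -0.77]]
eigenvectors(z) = [[0.09-0.49j, 0.09+0.49j, 0.06+0.00j], [(0.5-0.07j), 0.50+0.07j, 0.78+0.00j], [-0.71+0.00j, (-0.71-0j), 0.62+0.00j]]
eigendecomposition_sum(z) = [[(-0.19+0.96j), 0.36-0.06j, (-0.43-0.01j)], [(-0.98+0.14j), (0.18+0.32j), (-0.13-0.41j)], [(1.38+0.01j), -0.18-0.48j, 0.10+0.60j]] + [[(-0.19-0.96j), 0.36+0.06j, (-0.43+0.01j)],[(-0.98-0.14j), (0.18-0.32j), (-0.13+0.41j)],[1.38-0.01j, (-0.18+0.48j), (0.1-0.6j)]] + [[(0.04+0j), -0.25-0.00j, (-0.17-0j)],[0.50+0.00j, -3.26-0.00j, -2.24-0.00j],[0.39+0.00j, (-2.58-0j), -1.77-0.00j]]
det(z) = -17.59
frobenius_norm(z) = 6.27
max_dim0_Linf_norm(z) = 3.16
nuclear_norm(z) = 9.57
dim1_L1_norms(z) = [1.84, 6.86, 7.69]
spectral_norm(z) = 5.21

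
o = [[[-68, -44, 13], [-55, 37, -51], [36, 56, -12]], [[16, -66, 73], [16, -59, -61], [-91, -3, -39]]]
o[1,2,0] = -91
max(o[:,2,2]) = -12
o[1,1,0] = 16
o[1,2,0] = -91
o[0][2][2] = -12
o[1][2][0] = -91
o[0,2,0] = 36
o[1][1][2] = -61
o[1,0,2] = 73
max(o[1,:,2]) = 73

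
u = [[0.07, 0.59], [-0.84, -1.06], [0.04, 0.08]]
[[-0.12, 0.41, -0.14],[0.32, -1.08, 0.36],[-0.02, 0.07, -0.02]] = u@[[-0.14, 0.48, -0.16], [-0.19, 0.64, -0.21]]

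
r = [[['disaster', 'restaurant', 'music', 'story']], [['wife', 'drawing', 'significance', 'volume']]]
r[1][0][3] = 'volume'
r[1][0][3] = 'volume'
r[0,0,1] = 'restaurant'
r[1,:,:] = [['wife', 'drawing', 'significance', 'volume']]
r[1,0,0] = 'wife'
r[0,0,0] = 'disaster'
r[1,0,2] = 'significance'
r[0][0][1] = 'restaurant'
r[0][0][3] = 'story'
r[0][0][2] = 'music'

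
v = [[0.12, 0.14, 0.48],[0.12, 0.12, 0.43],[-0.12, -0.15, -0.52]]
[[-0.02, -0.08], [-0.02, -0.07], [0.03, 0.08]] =v@[[0.02, 0.08],[-0.05, -0.16],[-0.04, -0.13]]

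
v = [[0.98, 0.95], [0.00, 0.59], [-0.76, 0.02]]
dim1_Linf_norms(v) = [0.98, 0.59, 0.76]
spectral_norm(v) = 1.52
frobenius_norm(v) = 1.67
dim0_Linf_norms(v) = [0.98, 0.95]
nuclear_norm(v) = 2.21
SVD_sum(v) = [[1.04, 0.89], [0.29, 0.25], [-0.43, -0.37]] + [[-0.06, 0.06], [-0.29, 0.34], [-0.33, 0.39]]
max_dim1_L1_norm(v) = 1.93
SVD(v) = [[-0.89, -0.12],[-0.25, -0.66],[0.37, -0.74]] @ diag([1.5236386020730925, 0.6837582981381299]) @ [[-0.76, -0.65], [0.65, -0.76]]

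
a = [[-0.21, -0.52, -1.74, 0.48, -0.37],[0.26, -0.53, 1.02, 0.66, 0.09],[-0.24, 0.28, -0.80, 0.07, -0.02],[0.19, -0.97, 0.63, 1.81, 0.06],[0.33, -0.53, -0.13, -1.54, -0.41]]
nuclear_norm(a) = 6.23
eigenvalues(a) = [(1.51+0j), (-1.27+0j), (-0.36+0j), (-0.01+0.02j), (-0.01-0.02j)]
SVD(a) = [[-0.14, -0.85, 0.34, -0.29, -0.25], [0.44, 0.24, 0.25, 0.09, -0.82], [-0.15, -0.33, -0.23, 0.89, -0.16], [0.75, -0.20, 0.34, 0.23, 0.47], [-0.45, 0.27, 0.8, 0.26, 0.12]] @ diag([2.7449818019610905, 2.1661843751589687, 1.3022815236197647, 0.00795752183328881, 0.004435178063419317]) @ [[0.06, -0.25, 0.49, 0.82, 0.12], [0.17, 0.13, 0.84, -0.49, 0.10], [0.29, -0.87, -0.03, -0.23, -0.31], [-0.13, -0.33, -0.12, -0.15, 0.92], [0.93, 0.22, -0.20, 0.08, 0.20]]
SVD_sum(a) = [[-0.02, 0.1, -0.19, -0.31, -0.04],[0.08, -0.31, 0.59, 0.99, 0.14],[-0.03, 0.11, -0.21, -0.35, -0.05],[0.13, -0.52, 1.01, 1.7, 0.24],[-0.08, 0.31, -0.60, -1.01, -0.14]] + [[-0.31, -0.23, -1.54, 0.90, -0.18], [0.09, 0.07, 0.44, -0.25, 0.05], [-0.12, -0.09, -0.60, 0.35, -0.07], [-0.08, -0.06, -0.37, 0.21, -0.04], [0.10, 0.07, 0.50, -0.29, 0.06]] + [[0.13, -0.39, -0.01, -0.10, -0.14], [0.1, -0.29, -0.01, -0.08, -0.1], [-0.09, 0.26, 0.01, 0.07, 0.09], [0.13, -0.39, -0.01, -0.1, -0.14], [0.31, -0.91, -0.03, -0.24, -0.33]] + [[0.0, 0.00, 0.0, 0.00, -0.0], [-0.0, -0.00, -0.00, -0.00, 0.0], [-0.0, -0.0, -0.00, -0.0, 0.01], [-0.0, -0.0, -0.0, -0.00, 0.00], [-0.00, -0.0, -0.00, -0.00, 0.00]] + [[-0.0, -0.0, 0.00, -0.00, -0.00], [-0.0, -0.0, 0.0, -0.0, -0.0], [-0.00, -0.0, 0.0, -0.00, -0.00], [0.00, 0.00, -0.0, 0.00, 0.00], [0.0, 0.0, -0.0, 0.00, 0.00]]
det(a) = 0.00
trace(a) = -0.14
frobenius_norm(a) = 3.73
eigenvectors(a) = [[(0.22+0j), 0.33+0.00j, -0.36+0.00j, (-0.53-0.43j), (-0.53+0.43j)], [(0.25+0j), (-0.41+0j), -0.08+0.00j, (0.04-0.13j), 0.04+0.13j], [(0.03+0j), (0.41+0j), 0.18+0.00j, 0.20+0.08j, 0.20-0.08j], [0.72+0.00j, -0.22+0.00j, (-0.03+0j), 0.03-0.05j, (0.03+0.05j)], [-0.61+0.00j, -0.71+0.00j, (-0.91+0j), (-0.68+0j), (-0.68-0j)]]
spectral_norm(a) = 2.74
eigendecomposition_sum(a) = [[0.02+0.00j, -0.26+0.00j, (0.02+0j), 0.55+0.00j, 0.00+0.00j], [(0.02+0j), -0.30+0.00j, 0.02+0.00j, 0.63+0.00j, 0.00+0.00j], [0j, (-0.04+0j), 0.00+0.00j, (0.09+0j), 0j], [0.06+0.00j, (-0.86+0j), 0.06+0.00j, (1.79+0j), 0j], [(-0.05+0j), (0.73-0j), -0.05-0.00j, -1.52-0.00j, (-0-0j)]] + [[-0.20+0.00j,(0.1+0j),(-0.97+0j),(-0.03-0j),(-0.12-0j)], [0.25-0.00j,(-0.13-0j),1.19-0.00j,0.03+0.00j,0.15+0.00j], [-0.25+0.00j,0.13+0.00j,(-1.21+0j),-0.03-0.00j,(-0.15-0j)], [0.13-0.00j,-0.07-0.00j,(0.64-0j),(0.02+0j),(0.08+0j)], [(0.43-0j),-0.22-0.00j,2.07-0.00j,(0.06+0j),(0.25+0j)]] + [[(-0.03+0j), (-0.45+0j), (-0.87+0j), -0.01-0.00j, -0.26+0.00j], [(-0.01+0j), -0.10+0.00j, -0.20+0.00j, (-0-0j), -0.06+0.00j], [(0.01-0j), (0.22-0j), (0.43-0j), (0.01+0j), 0.13-0.00j], [-0.00+0.00j, -0.04+0.00j, -0.08+0.00j, -0.00-0.00j, (-0.02+0j)], [(-0.07+0j), -1.13+0.00j, -2.21+0.00j, (-0.04-0j), (-0.66+0j)]] + [[0.01j, (0.05+0.02j), 0.04-0.01j, -0.01-0.01j, 0.00-0.01j], [(-0+0j), (-0+0.01j), 0.00+0.01j, -0j, 0j], [(-0-0j), (-0.02-0j), (-0.01+0.01j), 0.01+0.00j, (-0+0j)], [-0.00+0.00j, -0.00+0.00j, 0.00+0.00j, 0.00-0.00j, 0j], [(0.01+0.01j), 0.05-0.01j, (0.03-0.04j), (-0.02-0j), (-0-0.01j)]] + [[-0.01j, (0.05-0.02j), 0.04+0.01j, (-0.01+0.01j), 0.01j],  [-0.00-0.00j, (-0-0.01j), 0.00-0.01j, 0j, -0j],  [-0.00+0.00j, -0.02+0.00j, (-0.01-0.01j), (0.01-0j), -0.00-0.00j],  [(-0-0j), -0.00-0.00j, -0j, 0.00+0.00j, 0.00-0.00j],  [0.01-0.01j, 0.05+0.01j, 0.03+0.04j, -0.02+0.00j, -0.00+0.01j]]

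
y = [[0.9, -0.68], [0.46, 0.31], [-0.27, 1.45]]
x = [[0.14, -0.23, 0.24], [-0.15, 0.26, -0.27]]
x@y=[[-0.04,  0.18],[0.06,  -0.21]]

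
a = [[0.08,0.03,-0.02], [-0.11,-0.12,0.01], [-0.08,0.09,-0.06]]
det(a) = 0.001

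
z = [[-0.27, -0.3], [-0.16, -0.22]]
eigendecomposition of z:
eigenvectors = [[-0.84, 0.77], [-0.55, -0.63]]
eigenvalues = [-0.47, -0.02]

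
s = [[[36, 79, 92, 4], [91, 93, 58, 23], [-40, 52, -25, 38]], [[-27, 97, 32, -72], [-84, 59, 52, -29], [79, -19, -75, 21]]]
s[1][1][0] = -84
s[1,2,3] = 21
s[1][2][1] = -19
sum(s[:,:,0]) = 55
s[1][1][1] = 59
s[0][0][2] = 92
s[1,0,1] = 97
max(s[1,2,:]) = 79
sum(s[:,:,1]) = 361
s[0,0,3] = 4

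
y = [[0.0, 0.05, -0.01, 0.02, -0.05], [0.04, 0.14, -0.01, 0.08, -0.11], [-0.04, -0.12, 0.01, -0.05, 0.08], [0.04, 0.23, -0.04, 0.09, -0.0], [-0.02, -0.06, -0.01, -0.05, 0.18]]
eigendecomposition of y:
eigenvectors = [[-0.19, 0.09, 0.41, 0.67, -0.15], [-0.53, -0.07, -0.11, -0.4, 0.39], [0.41, -0.01, -0.84, 0.04, 0.72], [-0.60, -0.81, -0.31, 0.61, -0.56], [0.40, -0.58, -0.13, 0.1, -0.0]]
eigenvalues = [0.33, 0.11, 0.01, -0.02, -0.01]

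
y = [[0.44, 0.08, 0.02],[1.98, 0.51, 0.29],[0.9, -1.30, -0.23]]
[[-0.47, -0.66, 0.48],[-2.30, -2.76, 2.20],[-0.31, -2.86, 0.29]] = y@[[-0.99, -1.68, 1.00], [-0.35, 1.01, 0.48], [-0.56, 0.17, -0.08]]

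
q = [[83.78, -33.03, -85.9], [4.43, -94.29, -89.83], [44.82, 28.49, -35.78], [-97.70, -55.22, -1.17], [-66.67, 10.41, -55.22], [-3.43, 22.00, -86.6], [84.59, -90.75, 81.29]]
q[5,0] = -3.43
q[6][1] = -90.75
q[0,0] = 83.78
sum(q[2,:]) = 37.53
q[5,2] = -86.6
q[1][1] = -94.29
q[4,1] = 10.41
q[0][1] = -33.03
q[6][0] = 84.59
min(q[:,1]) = -94.29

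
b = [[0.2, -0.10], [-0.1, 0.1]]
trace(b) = 0.30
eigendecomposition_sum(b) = [[0.19, -0.12], [-0.12, 0.07]] + [[0.01,0.02], [0.02,0.03]]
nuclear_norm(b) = 0.30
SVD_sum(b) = [[0.19, -0.12], [-0.12, 0.07]] + [[0.01, 0.02],  [0.02, 0.03]]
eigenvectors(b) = [[0.85, 0.53], [-0.53, 0.85]]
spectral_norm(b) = 0.26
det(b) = 0.01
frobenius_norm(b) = 0.26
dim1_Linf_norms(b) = [0.2, 0.1]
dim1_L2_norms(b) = [0.22, 0.14]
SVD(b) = [[-0.85, 0.53], [0.53, 0.85]] @ diag([0.2618033988749895, 0.038196601125010526]) @ [[-0.85, 0.53], [0.53, 0.85]]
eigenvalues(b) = [0.26, 0.04]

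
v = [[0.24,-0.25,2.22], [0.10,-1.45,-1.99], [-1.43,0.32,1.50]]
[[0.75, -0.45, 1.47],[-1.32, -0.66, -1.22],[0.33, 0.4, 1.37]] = v @ [[0.24, -0.26, -0.27],  [0.43, 0.59, -0.11],  [0.36, -0.11, 0.68]]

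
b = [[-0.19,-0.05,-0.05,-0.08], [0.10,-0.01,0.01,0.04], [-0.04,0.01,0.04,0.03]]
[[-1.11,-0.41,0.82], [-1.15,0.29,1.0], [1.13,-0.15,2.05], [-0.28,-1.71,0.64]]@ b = [[0.14, 0.07, 0.08, 0.10], [0.21, 0.06, 0.1, 0.13], [-0.31, -0.03, 0.02, -0.03], [-0.14, 0.04, 0.02, -0.03]]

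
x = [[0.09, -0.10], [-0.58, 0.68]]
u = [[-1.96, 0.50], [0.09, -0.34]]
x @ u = [[-0.19,0.08], [1.2,-0.52]]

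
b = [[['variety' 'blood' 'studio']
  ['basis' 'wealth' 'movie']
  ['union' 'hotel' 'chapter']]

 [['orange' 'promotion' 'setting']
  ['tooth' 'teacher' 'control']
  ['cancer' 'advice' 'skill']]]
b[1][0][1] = 'promotion'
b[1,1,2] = 'control'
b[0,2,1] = 'hotel'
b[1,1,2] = 'control'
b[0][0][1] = 'blood'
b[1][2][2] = 'skill'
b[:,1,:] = [['basis', 'wealth', 'movie'], ['tooth', 'teacher', 'control']]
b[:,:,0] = [['variety', 'basis', 'union'], ['orange', 'tooth', 'cancer']]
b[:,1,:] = [['basis', 'wealth', 'movie'], ['tooth', 'teacher', 'control']]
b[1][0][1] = 'promotion'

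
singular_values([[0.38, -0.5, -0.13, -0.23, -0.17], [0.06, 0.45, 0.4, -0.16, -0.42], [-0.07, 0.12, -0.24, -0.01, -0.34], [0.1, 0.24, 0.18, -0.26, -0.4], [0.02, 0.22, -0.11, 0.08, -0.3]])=[1.0, 0.7, 0.48, 0.13, 0.04]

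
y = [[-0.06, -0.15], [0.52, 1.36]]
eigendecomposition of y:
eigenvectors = [[-0.93, 0.11], [0.36, -0.99]]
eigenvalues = [-0.0, 1.3]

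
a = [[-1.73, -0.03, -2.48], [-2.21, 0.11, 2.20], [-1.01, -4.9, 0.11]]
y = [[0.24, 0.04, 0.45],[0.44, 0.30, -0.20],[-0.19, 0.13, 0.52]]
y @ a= [[-0.96, -2.21, -0.46],  [-1.22, 1.00, -0.45],  [-0.48, -2.53, 0.81]]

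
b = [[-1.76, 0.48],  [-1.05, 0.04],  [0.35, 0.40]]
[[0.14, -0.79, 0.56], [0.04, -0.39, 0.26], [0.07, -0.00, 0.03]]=b @ [[-0.03,0.36,-0.24],[0.19,-0.32,0.28]]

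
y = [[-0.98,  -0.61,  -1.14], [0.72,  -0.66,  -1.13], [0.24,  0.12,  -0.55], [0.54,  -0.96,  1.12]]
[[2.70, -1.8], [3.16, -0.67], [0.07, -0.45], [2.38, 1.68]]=y@[[0.18, 0.65], [-3.28, -0.12], [-0.77, 1.08]]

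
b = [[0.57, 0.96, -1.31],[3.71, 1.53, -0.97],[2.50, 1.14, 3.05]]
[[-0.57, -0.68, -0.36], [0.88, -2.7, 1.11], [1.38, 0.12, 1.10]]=b@[[0.55, -0.78, 0.56],[-0.61, 0.45, -0.56],[0.23, 0.51, 0.11]]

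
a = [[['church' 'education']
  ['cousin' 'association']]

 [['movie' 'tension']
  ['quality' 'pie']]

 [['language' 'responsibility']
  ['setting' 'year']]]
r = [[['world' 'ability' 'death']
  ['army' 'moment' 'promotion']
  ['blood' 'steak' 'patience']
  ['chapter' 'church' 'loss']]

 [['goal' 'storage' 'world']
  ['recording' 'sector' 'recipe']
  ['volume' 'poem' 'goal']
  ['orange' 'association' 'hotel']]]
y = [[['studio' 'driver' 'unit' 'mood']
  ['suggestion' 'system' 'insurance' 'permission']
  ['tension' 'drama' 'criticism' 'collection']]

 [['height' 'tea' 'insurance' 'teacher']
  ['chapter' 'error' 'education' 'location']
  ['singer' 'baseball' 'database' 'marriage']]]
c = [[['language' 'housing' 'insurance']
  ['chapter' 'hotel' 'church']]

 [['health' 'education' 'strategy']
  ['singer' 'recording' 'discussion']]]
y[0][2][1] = 'drama'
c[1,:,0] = ['health', 'singer']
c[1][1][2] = 'discussion'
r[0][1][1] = 'moment'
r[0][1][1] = 'moment'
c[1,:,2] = ['strategy', 'discussion']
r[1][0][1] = 'storage'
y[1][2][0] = 'singer'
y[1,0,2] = 'insurance'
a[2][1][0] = 'setting'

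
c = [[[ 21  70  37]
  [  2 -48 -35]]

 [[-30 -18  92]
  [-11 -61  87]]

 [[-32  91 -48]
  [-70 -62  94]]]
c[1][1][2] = 87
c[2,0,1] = 91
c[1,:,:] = [[-30, -18, 92], [-11, -61, 87]]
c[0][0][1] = 70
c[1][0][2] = 92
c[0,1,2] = -35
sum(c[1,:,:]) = 59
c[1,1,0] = -11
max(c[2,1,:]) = 94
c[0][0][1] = 70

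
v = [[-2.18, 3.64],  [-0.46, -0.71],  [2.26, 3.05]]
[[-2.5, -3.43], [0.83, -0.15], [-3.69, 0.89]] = v@[[-0.39,0.92], [-0.92,-0.39]]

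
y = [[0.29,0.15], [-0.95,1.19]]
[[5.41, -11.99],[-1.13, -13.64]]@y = [[12.96,-13.46], [12.63,-16.4]]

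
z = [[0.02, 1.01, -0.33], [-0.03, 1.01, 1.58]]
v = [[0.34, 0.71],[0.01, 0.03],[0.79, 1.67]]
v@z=[[-0.01, 1.06, 1.01], [-0.00, 0.04, 0.04], [-0.03, 2.48, 2.38]]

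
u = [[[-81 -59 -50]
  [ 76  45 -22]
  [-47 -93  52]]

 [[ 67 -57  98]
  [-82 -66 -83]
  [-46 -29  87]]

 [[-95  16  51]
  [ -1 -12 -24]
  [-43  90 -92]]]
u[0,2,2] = 52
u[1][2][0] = -46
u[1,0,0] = 67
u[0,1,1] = 45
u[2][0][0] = -95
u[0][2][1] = -93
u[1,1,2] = -83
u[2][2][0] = -43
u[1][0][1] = -57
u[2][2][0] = -43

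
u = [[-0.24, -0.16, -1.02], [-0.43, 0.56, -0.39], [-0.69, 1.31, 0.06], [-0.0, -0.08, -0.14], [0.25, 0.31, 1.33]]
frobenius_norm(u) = 2.43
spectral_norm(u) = 1.80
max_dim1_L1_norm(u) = 2.06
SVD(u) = [[-0.59, 0.06, 0.6], [-0.18, 0.45, 0.45], [0.13, 0.89, -0.27], [-0.08, -0.03, -0.17], [0.77, -0.0, 0.58]] @ diag([1.7953146971958494, 1.6432652601587583, 0.004941941717966286]) @ [[0.18, 0.23, 0.96], [-0.5, 0.86, -0.11], [-0.85, -0.46, 0.27]]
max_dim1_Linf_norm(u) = 1.33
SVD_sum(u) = [[-0.19, -0.24, -1.01],[-0.06, -0.07, -0.31],[0.04, 0.05, 0.22],[-0.03, -0.03, -0.15],[0.25, 0.32, 1.33]] + [[-0.05, 0.08, -0.01], [-0.37, 0.63, -0.08], [-0.73, 1.26, -0.16], [0.03, -0.05, 0.01], [0.00, -0.01, 0.0]] + [[-0.00,-0.00,0.0], [-0.0,-0.00,0.0], [0.0,0.0,-0.0], [0.00,0.0,-0.0], [-0.00,-0.00,0.00]]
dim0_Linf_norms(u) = [0.69, 1.31, 1.33]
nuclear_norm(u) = 3.44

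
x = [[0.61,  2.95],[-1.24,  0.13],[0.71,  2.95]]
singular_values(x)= [4.28, 1.24]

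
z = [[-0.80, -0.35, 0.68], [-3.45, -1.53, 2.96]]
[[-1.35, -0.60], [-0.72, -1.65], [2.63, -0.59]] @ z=[[3.15, 1.39, -2.69], [6.27, 2.78, -5.37], [-0.07, -0.02, 0.04]]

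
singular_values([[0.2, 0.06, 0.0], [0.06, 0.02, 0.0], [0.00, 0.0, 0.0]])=[0.22, 0.0, 0.0]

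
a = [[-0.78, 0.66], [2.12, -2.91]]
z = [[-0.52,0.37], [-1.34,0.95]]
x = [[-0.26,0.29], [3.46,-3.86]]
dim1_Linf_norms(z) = [0.52, 1.34]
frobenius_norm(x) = 5.20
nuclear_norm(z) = 1.76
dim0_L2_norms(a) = [2.26, 2.98]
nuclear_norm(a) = 3.97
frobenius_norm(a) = 3.74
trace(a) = -3.69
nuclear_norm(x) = 5.20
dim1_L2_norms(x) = [0.39, 5.18]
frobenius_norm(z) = 1.76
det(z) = 0.00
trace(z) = 0.43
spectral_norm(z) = 1.76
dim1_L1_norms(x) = [0.55, 7.32]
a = x + z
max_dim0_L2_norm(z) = 1.44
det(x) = 0.00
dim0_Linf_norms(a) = [2.12, 2.91]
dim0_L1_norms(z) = [1.86, 1.32]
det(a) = 0.87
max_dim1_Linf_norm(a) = 2.91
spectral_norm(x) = 5.20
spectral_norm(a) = 3.74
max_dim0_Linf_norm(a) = 2.91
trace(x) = -4.12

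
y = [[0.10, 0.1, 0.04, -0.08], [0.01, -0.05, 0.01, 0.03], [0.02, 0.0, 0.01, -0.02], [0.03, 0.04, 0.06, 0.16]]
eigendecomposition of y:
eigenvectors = [[(0.76+0j),0.76-0.00j,(-0.48+0j),(0.58+0j)],[-0.02-0.08j,(-0.02+0.08j),(-0.05+0j),-0.79+0.00j],[(0.17+0.02j),(0.17-0.02j),(0.85+0j),-0.14+0.00j],[(-0.3-0.54j),-0.30+0.54j,-0.22+0.00j,0.10+0.00j]]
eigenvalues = [(0.14+0.05j), (0.14-0.05j), 0j, (-0.06+0j)]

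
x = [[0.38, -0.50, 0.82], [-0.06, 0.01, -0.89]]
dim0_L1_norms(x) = [0.44, 0.51, 1.71]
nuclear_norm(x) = 1.71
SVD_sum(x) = [[0.25, -0.30, 0.92], [-0.21, 0.25, -0.77]] + [[0.13, -0.2, -0.1], [0.15, -0.24, -0.12]]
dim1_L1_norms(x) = [1.7, 0.96]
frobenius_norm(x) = 1.36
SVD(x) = [[-0.77, 0.64],[0.64, 0.77]] @ diag([1.3041940007643256, 0.4020920396754243]) @ [[-0.25, 0.3, -0.92], [0.49, -0.78, -0.39]]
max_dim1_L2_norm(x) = 1.03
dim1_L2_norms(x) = [1.03, 0.89]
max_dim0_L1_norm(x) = 1.71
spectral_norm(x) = 1.30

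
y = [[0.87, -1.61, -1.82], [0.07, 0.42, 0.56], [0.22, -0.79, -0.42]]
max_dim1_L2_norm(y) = 2.58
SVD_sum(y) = [[0.79, -1.68, -1.79], [-0.2, 0.42, 0.44], [0.27, -0.57, -0.61]] + [[-0.01, 0.04, -0.04], [0.02, -0.08, 0.09], [0.04, -0.19, 0.2]] + [[0.09, 0.03, 0.01], [0.25, 0.09, 0.03], [-0.09, -0.03, -0.01]]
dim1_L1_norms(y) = [4.3, 1.05, 1.43]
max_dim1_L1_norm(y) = 4.3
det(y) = 0.25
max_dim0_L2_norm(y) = 1.95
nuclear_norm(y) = 3.40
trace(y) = 0.87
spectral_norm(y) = 2.80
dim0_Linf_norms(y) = [0.87, 1.61, 1.82]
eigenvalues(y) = [(0.43+0j), (0.22+0.74j), (0.22-0.74j)]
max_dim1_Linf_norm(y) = 1.82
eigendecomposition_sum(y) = [[(0.33+0j), (0.05+0j), (-0.68+0j)], [(0.13+0j), (0.02+0j), -0.27+0.00j], [(-0.04-0j), -0.01+0.00j, 0.08+0.00j]] + [[0.27+0.01j, -0.83+0.20j, -0.57+0.80j], [(-0.03-0.12j), 0.20+0.32j, (0.42+0.13j)], [0.13-0.00j, (-0.39+0.12j), -0.25+0.40j]] + [[0.27-0.01j, (-0.83-0.2j), -0.57-0.80j], [(-0.03+0.12j), 0.20-0.32j, 0.42-0.13j], [(0.13+0j), -0.39-0.12j, -0.25-0.40j]]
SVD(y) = [[-0.92, 0.20, -0.33],[0.23, -0.40, -0.89],[-0.31, -0.89, 0.32]] @ diag([2.79697254177509, 0.30738131620549397, 0.29607655598507027]) @ [[-0.31, 0.65, 0.69], [-0.15, 0.68, -0.71], [-0.94, -0.33, -0.11]]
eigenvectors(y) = [[-0.92+0.00j, (-0.84+0j), -0.84-0.00j], [-0.37+0.00j, (0.12+0.35j), (0.12-0.35j)], [0.11+0.00j, (-0.4+0.03j), (-0.4-0.03j)]]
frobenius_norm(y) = 2.83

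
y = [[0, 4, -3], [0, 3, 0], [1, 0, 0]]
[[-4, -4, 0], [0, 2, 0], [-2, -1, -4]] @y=[[0, -28, 12], [0, 6, 0], [-4, -11, 6]]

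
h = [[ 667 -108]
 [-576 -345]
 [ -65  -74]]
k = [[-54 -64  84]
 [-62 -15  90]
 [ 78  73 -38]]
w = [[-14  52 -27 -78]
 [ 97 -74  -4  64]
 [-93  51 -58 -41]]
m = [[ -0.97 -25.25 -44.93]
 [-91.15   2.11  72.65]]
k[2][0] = 78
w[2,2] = -58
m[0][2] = -44.93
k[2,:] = [78, 73, -38]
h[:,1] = [-108, -345, -74]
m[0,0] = -0.97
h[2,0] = -65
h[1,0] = -576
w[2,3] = -41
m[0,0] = -0.97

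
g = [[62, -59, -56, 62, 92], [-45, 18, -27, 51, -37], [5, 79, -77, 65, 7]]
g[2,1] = 79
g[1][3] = 51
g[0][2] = -56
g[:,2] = [-56, -27, -77]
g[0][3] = 62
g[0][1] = -59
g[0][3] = 62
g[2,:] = [5, 79, -77, 65, 7]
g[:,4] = [92, -37, 7]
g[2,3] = 65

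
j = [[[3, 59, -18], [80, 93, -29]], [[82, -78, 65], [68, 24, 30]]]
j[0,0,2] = -18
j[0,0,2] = -18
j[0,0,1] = 59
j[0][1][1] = 93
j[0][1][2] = -29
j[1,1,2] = 30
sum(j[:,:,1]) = 98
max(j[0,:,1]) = 93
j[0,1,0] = 80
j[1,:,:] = [[82, -78, 65], [68, 24, 30]]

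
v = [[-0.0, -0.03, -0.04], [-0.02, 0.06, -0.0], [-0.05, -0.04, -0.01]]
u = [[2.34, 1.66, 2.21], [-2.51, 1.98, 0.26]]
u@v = [[-0.14, -0.06, -0.12], [-0.05, 0.18, 0.1]]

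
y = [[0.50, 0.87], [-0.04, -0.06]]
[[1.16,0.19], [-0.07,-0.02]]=y @ [[-2.69, 1.17],[2.88, -0.45]]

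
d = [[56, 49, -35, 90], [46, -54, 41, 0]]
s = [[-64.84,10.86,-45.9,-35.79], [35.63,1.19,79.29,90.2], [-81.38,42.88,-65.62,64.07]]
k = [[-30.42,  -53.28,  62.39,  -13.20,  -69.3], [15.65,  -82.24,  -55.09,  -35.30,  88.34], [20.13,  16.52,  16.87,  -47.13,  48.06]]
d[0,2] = -35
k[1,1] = -82.24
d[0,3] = 90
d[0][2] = -35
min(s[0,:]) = -64.84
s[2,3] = 64.07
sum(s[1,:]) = 206.31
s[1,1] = 1.19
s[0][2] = -45.9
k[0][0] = -30.42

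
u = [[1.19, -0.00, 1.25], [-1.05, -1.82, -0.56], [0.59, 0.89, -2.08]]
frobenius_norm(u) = 3.63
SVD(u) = [[-0.46, -0.44, -0.77],[-0.03, 0.87, -0.49],[0.89, -0.20, -0.42]] @ diag([2.5480168089846713, 2.4420088794320747, 0.847291551891365]) @ [[0.00, 0.33, -0.94], [-0.64, -0.73, -0.25], [-0.77, 0.6, 0.21]]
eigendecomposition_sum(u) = [[(1.3+0j), (0.13+0j), 0.46+0.00j],  [(-0.46+0j), -0.05+0.00j, -0.16+0.00j],  [(0.11+0j), 0.01+0.00j, 0.04+0.00j]] + [[(-0.06-0.46j), (-0.07-1.25j), 0.39+0.23j], [(-0.3+0.48j), (-0.89+1.24j), -0.20-0.52j], [0.24+1.16j, (0.44+3.18j), (-1.06-0.51j)]] + [[(-0.06+0.46j), -0.07+1.25j, (0.39-0.23j)], [(-0.3-0.48j), (-0.89-1.24j), -0.20+0.52j], [0.24-1.16j, 0.44-3.18j, (-1.06+0.51j)]]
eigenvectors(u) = [[0.94+0.00j, (0.33+0.03j), 0.33-0.03j], [-0.33+0.00j, (-0.29-0.28j), -0.29+0.28j], [0.08+0.00j, (-0.85+0j), -0.85-0.00j]]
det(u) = 5.27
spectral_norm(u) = 2.55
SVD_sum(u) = [[-0.0, -0.39, 1.11], [-0.0, -0.02, 0.07], [0.00, 0.74, -2.13]] + [[0.69,  0.78,  0.27], [-1.37,  -1.55,  -0.54], [0.32,  0.36,  0.13]] + [[0.50, -0.39, -0.14],[0.32, -0.25, -0.09],[0.27, -0.21, -0.07]]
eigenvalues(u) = [(1.29+0j), (-2+0.27j), (-2-0.27j)]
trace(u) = -2.71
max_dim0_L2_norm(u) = 2.49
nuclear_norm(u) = 5.84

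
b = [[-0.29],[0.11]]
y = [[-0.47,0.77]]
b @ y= [[0.14, -0.22], [-0.05, 0.08]]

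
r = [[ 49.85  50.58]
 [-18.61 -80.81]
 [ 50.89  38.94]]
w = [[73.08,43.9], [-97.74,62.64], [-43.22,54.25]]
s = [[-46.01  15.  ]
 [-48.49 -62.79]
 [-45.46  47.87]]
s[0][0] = -46.01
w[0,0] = 73.08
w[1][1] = 62.64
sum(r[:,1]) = 8.709999999999994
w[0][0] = 73.08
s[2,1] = 47.87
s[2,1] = 47.87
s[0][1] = 15.0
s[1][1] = -62.79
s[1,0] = -48.49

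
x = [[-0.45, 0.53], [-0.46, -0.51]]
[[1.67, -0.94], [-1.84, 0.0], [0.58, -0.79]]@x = [[-0.32, 1.36], [0.83, -0.98], [0.10, 0.71]]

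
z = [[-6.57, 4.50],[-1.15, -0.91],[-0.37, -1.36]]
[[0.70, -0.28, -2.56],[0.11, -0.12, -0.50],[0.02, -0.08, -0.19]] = z@ [[-0.10,0.07,0.41], [0.01,0.04,0.03]]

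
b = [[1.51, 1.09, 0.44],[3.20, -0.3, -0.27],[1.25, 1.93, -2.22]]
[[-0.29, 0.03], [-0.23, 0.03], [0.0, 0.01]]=b@ [[-0.09, 0.01], [-0.09, 0.01], [-0.13, 0.01]]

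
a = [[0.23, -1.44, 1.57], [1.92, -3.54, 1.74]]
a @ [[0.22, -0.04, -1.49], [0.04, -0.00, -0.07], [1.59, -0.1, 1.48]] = [[2.49, -0.17, 2.08], [3.05, -0.25, -0.04]]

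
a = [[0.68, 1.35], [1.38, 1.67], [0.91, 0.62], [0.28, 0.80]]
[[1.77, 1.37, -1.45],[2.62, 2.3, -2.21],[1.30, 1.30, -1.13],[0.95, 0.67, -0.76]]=a@ [[0.81, 1.12, -0.78],[0.9, 0.45, -0.68]]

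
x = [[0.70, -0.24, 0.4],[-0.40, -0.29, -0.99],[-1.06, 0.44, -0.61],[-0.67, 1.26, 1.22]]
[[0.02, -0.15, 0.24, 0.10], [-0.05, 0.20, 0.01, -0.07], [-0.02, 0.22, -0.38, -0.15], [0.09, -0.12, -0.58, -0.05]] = x @ [[0.06, -0.19, 0.32, 0.13],[0.10, -0.10, -0.21, 0.01],[-0.0, -0.10, -0.08, 0.02]]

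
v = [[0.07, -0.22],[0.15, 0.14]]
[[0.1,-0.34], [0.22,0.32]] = v @ [[1.44, 0.54],[0.02, 1.73]]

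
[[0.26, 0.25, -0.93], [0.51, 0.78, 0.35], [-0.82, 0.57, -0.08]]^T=[[0.26, 0.51, -0.82], [0.25, 0.78, 0.57], [-0.93, 0.35, -0.08]]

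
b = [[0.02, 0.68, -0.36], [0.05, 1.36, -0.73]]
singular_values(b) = [1.73, 0.01]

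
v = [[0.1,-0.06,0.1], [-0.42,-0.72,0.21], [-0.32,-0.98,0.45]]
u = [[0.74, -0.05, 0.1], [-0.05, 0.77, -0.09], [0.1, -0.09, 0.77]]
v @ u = [[0.09, -0.06, 0.09], [-0.25, -0.55, 0.18], [-0.14, -0.78, 0.40]]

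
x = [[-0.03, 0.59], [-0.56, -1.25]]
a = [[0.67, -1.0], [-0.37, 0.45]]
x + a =[[0.64,-0.41], [-0.93,-0.80]]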